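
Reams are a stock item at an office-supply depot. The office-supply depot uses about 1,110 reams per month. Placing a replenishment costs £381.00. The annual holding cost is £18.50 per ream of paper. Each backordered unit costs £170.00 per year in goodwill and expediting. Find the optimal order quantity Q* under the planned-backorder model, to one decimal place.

Annual demand D = 1,110 × 12 = 13,320.
With planned backorders, Q* = √(2DS/H) · √((H+B)/B).
√(2DS/H) = √(2 × 13,320 × 381 / 18.5) = 740.702.
√((H+B)/B) = √((18.5+170)/170) = 1.0530.
Q* ≈ 779.965.

Q* ≈ 780.0 reams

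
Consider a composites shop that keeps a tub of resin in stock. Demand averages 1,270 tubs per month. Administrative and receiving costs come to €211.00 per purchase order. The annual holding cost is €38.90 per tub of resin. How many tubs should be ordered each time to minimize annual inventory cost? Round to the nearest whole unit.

Q* ≈ 407 tubs

Annual demand D = 1,270 × 12 = 15,240.
EOQ = √(2DS / H) = √(2 × 15,240 × 211 / 38.9).
= √(6,431,280 / 38.9) = √165,328.5347 ≈ 406.606.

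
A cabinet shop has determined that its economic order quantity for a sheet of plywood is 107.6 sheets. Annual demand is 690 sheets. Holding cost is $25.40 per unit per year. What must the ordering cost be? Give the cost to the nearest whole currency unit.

Squaring Q* = √(2DS/H) gives Q*² = 2DS/H.
From Q* = √(2DS/H): S = Q*²H / (2D) = 107.6² × 25.4 / (2 × 690) = 213.0979.

S ≈ $213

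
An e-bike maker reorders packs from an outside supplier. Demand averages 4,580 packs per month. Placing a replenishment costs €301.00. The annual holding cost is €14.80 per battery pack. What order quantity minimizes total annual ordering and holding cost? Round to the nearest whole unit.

Annual demand D = 4,580 × 12 = 54,960.
EOQ = √(2DS / H) = √(2 × 54,960 × 301 / 14.8).
= √(33,085,920 / 14.8) = √2,235,535.1351 ≈ 1495.171.

Q* ≈ 1,495 packs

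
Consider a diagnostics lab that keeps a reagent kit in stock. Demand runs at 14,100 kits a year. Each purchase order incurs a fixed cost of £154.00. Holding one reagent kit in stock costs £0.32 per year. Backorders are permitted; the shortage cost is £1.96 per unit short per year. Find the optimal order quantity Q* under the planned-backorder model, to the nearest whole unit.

With planned backorders, Q* = √(2DS/H) · √((H+B)/B).
√(2DS/H) = √(2 × 14,100 × 154 / 0.32) = 3683.918.
√((H+B)/B) = √((0.32+1.96)/1.96) = 1.0785.
Q* ≈ 3973.281.

Q* ≈ 3,973 kits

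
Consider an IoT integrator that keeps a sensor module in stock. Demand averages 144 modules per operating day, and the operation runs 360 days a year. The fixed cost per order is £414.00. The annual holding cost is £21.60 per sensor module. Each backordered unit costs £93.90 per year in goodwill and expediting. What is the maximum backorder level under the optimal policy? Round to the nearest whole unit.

S* ≈ 292 modules

Annual demand D = 144 × 360 = 51,840.
With planned backorders, Q* = √(2DS/H) · √((H+B)/B).
√(2DS/H) = √(2 × 51,840 × 414 / 21.6) = 1409.681.
√((H+B)/B) = √((21.6+93.9)/93.9) = 1.1091.
Q* ≈ 1563.432.
S* = Q* · H/(H+B) = 1563.432 × 21.6/115.5 ≈ 292.382.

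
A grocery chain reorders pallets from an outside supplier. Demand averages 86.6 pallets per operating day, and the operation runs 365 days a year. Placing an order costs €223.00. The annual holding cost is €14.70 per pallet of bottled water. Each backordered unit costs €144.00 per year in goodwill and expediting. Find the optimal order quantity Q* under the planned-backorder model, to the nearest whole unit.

Q* ≈ 1,028 pallets

Annual demand D = 86.6 × 365 = 31,609.
With planned backorders, Q* = √(2DS/H) · √((H+B)/B).
√(2DS/H) = √(2 × 31,609 × 223 / 14.7) = 979.296.
√((H+B)/B) = √((14.7+144)/144) = 1.0498.
Q* ≈ 1028.067.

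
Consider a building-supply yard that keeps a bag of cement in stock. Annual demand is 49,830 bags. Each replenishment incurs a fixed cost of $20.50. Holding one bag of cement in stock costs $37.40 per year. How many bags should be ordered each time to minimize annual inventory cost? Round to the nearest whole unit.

EOQ = √(2DS / H) = √(2 × 49,830 × 20.5 / 37.4).
= √(2,043,030 / 37.4) = √54,626.4706 ≈ 233.723.

Q* ≈ 234 bags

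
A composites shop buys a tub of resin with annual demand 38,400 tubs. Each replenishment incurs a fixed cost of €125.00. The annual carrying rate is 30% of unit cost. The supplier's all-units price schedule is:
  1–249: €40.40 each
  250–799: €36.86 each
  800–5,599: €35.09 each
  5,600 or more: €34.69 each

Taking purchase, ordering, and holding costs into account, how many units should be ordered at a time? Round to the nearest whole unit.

Holding cost per unit per year at price C is H = 0.30·C.
Candidates are each tier's EOQ (if it falls in that tier) and each price-break quantity.
Tier 1 (€40.40): EOQ = 890.0 exceeds tier's upper bound 249, so this tier is dominated.
Tier 2 (€36.86): EOQ = 931.7 exceeds tier's upper bound 799, so this tier is dominated.
EOQ at €35.09 = 955.0 (feasible in tier 3): TC = 38,400×€35.09 + (38,400/955.0)×125 + (955.0/2)×0.30×€35.09 = €1,357,508.82.
EOQ at €34.69 = 960.4 < 5600, so use break Q=5600: TC = 38,400×€34.69 + (38,400/5600.0)×125 + (5600.0/2)×0.30×€34.69 = €1,362,092.74.
Lowest total cost is €1,357,508.82 at Q = 955.0.

Q* ≈ 955 tubs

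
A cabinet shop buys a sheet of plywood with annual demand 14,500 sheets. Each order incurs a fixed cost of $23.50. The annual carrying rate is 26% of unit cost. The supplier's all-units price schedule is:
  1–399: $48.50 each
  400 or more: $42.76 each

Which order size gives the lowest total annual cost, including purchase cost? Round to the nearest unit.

Q* ≈ 400 sheets

Holding cost per unit per year at price C is H = 0.26·C.
Candidates are each tier's EOQ (if it falls in that tier) and each price-break quantity.
EOQ at $48.50 = 232.5 (feasible in tier 1): TC = 14,500×$48.50 + (14,500/232.5)×23.5 + (232.5/2)×0.26×$48.50 = $706,181.50.
EOQ at $42.76 = 247.6 < 400, so use break Q=400: TC = 14,500×$42.76 + (14,500/400.0)×23.5 + (400.0/2)×0.26×$42.76 = $623,095.40.
Lowest total cost is $623,095.40 at Q = 400.0.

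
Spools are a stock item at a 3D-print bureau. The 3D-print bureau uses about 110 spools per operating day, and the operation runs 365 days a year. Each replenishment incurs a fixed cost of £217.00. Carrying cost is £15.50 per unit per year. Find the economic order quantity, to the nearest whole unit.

Q* ≈ 1,060 spools

Annual demand D = 110 × 365 = 40,150.
EOQ = √(2DS / H) = √(2 × 40,150 × 217 / 15.5).
= √(17,425,100 / 15.5) = √1,124,200 ≈ 1060.283.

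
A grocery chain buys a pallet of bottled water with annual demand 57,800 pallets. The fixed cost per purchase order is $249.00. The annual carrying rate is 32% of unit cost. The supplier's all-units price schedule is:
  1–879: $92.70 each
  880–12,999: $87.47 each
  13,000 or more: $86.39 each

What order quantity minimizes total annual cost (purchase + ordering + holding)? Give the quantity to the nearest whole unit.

Q* ≈ 1,014 pallets

Holding cost per unit per year at price C is H = 0.32·C.
Evaluate total cost at each tier's feasible EOQ or, if the EOQ is below the tier, at the tier's minimum quantity.
Tier 1 ($92.70): EOQ = 985.1 exceeds tier's upper bound 879, so this tier is dominated.
EOQ at $87.47 = 1014.1 (feasible in tier 2): TC = 57,800×$87.47 + (57,800/1014.1)×249 + (1014.1/2)×0.32×$87.47 = $5,084,150.62.
EOQ at $86.39 = 1020.4 < 13000, so use break Q=13000: TC = 57,800×$86.39 + (57,800/13000.0)×249 + (13000.0/2)×0.32×$86.39 = $5,174,140.29.
Lowest total cost is $5,084,150.62 at Q = 1014.1.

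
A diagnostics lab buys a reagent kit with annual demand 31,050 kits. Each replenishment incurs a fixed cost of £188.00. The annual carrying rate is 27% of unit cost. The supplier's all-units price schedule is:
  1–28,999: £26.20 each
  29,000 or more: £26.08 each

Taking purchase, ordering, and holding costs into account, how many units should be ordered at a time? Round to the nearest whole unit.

Holding cost per unit per year at price C is H = 0.27·C.
For each price level, check whether its EOQ is feasible; otherwise the best quantity at that price is the breakpoint.
EOQ at £26.20 = 1284.7 (feasible in tier 1): TC = 31,050×£26.20 + (31,050/1284.7)×188 + (1284.7/2)×0.27×£26.20 = £822,597.77.
EOQ at £26.08 = 1287.6 < 29000, so use break Q=29000: TC = 31,050×£26.08 + (31,050/29000.0)×188 + (29000.0/2)×0.27×£26.08 = £912,088.49.
Lowest total cost is £822,597.77 at Q = 1284.7.

Q* ≈ 1,285 kits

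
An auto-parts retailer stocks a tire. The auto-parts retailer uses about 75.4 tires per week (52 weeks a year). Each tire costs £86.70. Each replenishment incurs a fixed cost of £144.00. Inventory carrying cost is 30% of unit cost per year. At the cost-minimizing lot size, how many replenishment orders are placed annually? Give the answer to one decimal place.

Annual demand D = 75.4 × 52 = 3,920.8.
Holding cost H = 0.30 × £86.70 = £26.0100 per unit per year.
The optimal lot size = √(2DS/H) = √(2 × 3,920.8 × 144 / 26.01) ≈ 208.36.
Orders per year = D / Q* = 3,920.8 / 208.36 ≈ 18.817.

N ≈ 18.8 orders per year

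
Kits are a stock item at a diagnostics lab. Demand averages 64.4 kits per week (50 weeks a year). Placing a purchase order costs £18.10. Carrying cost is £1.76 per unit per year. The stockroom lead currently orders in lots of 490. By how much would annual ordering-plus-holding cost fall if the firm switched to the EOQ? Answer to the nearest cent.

Extra cost ≈ £97.21 per year

Annual demand D = 64.4 × 50 = 3,220.
EOQ = √(2DS/H) = √(2 × 3,220 × 18.1 / 1.76) ≈ 257.35.
Cost at Q* = (D/Q*)S + (Q*/2)H = √(2DSH) ≈ £452.94.
Cost at Q = 490: (3,220/490)×18.1 + (490/2)×1.76 = £118.94 + £431.20 = £550.14.
Excess = £550.14 − £452.94 = £97.21.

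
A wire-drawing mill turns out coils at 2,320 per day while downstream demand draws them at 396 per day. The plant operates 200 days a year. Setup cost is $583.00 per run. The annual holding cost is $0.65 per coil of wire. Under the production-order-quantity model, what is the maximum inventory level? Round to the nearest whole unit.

I_max ≈ 10,855 coils

Annual demand D = 396 × 200 = 79,200.
Production build-up factor (1 − d/p) = 1 − 396/2,320 = 0.8293.
Q* = √(2DS / (H(1 − d/p))) = √(2 × 79,200 × 583 / (0.65 × 0.8293)).
= √(92,347,200 / 0.5391) ≈ 13088.704.
Maximum inventory = Q*(1 − d/p) = 13088.704 × 0.8293 ≈ 10854.598.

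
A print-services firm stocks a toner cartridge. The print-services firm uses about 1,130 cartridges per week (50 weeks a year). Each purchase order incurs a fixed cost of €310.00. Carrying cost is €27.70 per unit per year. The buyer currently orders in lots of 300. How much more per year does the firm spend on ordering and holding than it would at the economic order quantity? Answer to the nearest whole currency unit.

Annual demand D = 1,130 × 50 = 56,500.
EOQ = √(2DS/H) = √(2 × 56,500 × 310 / 27.7) ≈ 1124.55.
Cost at Q* = (D/Q*)S + (Q*/2)H = √(2DSH) ≈ €31,150.14.
Cost at Q = 300: (56,500/300)×310 + (300/2)×27.7 = €58,383.33 + €4,155.00 = €62,538.33.
Excess = €62,538.33 − €31,150.14 = €31,388.20.

Extra cost ≈ €31,388 per year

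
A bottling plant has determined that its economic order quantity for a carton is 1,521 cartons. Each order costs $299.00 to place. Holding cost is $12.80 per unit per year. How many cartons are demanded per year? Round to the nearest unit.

D ≈ 49,518 cartons per year

Squaring Q* = √(2DS/H) gives Q*² = 2DS/H.
From Q* = √(2DS/H): D = Q*²H / (2S) = 1,521² × 12.8 / (2 × 299) = 49518.470.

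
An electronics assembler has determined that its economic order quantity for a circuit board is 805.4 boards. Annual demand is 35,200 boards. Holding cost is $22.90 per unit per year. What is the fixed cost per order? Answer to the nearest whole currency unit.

S ≈ $211

Invert the EOQ relation Q*² = 2DS/H.
From Q* = √(2DS/H): S = Q*²H / (2D) = 805.4² × 22.9 / (2 × 35,200) = 211.0018.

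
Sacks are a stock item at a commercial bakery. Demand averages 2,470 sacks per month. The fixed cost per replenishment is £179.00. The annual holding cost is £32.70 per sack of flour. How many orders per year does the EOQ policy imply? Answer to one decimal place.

Annual demand D = 2,470 × 12 = 29,640.
The optimal lot size = √(2DS/H) = √(2 × 29,640 × 179 / 32.7) ≈ 569.65.
Orders per year = D / Q* = 29,640 / 569.65 ≈ 52.032.

N ≈ 52.0 orders per year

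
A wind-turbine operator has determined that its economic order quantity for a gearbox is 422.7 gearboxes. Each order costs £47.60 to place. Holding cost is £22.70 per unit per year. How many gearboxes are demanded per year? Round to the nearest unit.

The basic EOQ model gives Q* = √(2DS/H); rearrange for the unknown.
From Q* = √(2DS/H): D = Q*²H / (2S) = 422.7² × 22.7 / (2 × 47.6) = 42604.297.

D ≈ 42,604 gearboxes per year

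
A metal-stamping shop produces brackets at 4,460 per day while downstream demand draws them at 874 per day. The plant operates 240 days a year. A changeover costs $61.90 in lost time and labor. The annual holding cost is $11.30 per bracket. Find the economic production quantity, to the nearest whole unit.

Q* ≈ 1,691 brackets

Annual demand D = 874 × 240 = 209,760.
Production build-up factor (1 − d/p) = 1 − 874/4,460 = 0.8040.
Q* = √(2DS / (H(1 − d/p))) = √(2 × 209,760 × 61.9 / (11.3 × 0.8040)).
= √(25,968,288 / 9.0856) ≈ 1690.615.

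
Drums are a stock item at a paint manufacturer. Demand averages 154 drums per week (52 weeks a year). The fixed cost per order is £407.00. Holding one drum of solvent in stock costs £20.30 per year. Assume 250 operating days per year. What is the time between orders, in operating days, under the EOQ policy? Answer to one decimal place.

Annual demand D = 154 × 52 = 8,008.
Q* = √(2DS/H) = √(2 × 8,008 × 407 / 20.3) ≈ 566.66.
Cycle time = Q*/D × 250 = 566.66 / 8,008 × 250 ≈ 17.691 days.

T ≈ 17.7 days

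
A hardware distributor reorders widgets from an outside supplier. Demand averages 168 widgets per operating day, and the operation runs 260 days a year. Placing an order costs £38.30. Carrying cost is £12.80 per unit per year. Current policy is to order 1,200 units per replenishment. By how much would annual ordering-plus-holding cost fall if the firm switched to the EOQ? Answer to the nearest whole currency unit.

Extra cost ≈ £2,530 per year

Annual demand D = 168 × 260 = 43,680.
EOQ = √(2DS/H) = √(2 × 43,680 × 38.3 / 12.8) ≈ 511.27.
Cost at Q* = (D/Q*)S + (Q*/2)H = √(2DSH) ≈ £6,544.26.
Cost at Q = 1,200: (43,680/1,200)×38.3 + (1,200/2)×12.8 = £1,394.12 + £7,680.00 = £9,074.12.
Excess = £9,074.12 − £6,544.26 = £2,529.86.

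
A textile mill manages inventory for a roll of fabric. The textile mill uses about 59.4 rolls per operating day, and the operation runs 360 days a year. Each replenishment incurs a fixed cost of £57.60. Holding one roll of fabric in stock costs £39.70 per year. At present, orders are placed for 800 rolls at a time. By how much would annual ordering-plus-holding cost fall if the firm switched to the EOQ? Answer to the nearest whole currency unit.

Annual demand D = 59.4 × 360 = 21,384.
EOQ = √(2DS/H) = √(2 × 21,384 × 57.6 / 39.7) ≈ 249.10.
Cost at Q* = (D/Q*)S + (Q*/2)H = √(2DSH) ≈ £9,889.31.
Cost at Q = 800: (21,384/800)×57.6 + (800/2)×39.7 = £1,539.65 + £15,880.00 = £17,419.65.
Excess = £17,419.65 − £9,889.31 = £7,530.34.

Extra cost ≈ £7,530 per year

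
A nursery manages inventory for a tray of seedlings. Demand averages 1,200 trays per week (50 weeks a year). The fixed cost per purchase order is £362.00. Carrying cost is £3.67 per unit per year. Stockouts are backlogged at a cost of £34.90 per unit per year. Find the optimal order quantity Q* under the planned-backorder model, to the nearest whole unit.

Annual demand D = 1,200 × 50 = 60,000.
With planned backorders, Q* = √(2DS/H) · √((H+B)/B).
√(2DS/H) = √(2 × 60,000 × 362 / 3.67) = 3440.423.
√((H+B)/B) = √((3.67+34.9)/34.9) = 1.0513.
Q* ≈ 3616.796.

Q* ≈ 3,617 trays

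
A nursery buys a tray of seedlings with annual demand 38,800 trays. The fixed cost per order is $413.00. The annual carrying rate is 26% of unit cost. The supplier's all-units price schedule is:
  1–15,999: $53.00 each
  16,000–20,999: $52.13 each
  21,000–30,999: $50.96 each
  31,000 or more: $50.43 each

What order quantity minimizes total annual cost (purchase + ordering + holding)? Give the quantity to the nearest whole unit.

Holding cost per unit per year at price C is H = 0.26·C.
For each price level, check whether its EOQ is feasible; otherwise the best quantity at that price is the breakpoint.
EOQ at $53.00 = 1525.0 (feasible in tier 1): TC = 38,800×$53.00 + (38,800/1525.0)×413 + (1525.0/2)×0.26×$53.00 = $2,077,415.05.
EOQ at $52.13 = 1537.7 < 16000, so use break Q=16000: TC = 38,800×$52.13 + (38,800/16000.0)×413 + (16000.0/2)×0.26×$52.13 = $2,132,075.92.
EOQ at $50.96 = 1555.3 < 21000, so use break Q=21000: TC = 38,800×$50.96 + (38,800/21000.0)×413 + (21000.0/2)×0.26×$50.96 = $2,117,131.87.
EOQ at $50.43 = 1563.4 < 31000, so use break Q=31000: TC = 38,800×$50.43 + (38,800/31000.0)×413 + (31000.0/2)×0.26×$50.43 = $2,160,433.82.
Lowest total cost is $2,077,415.05 at Q = 1525.0.

Q* ≈ 1,525 trays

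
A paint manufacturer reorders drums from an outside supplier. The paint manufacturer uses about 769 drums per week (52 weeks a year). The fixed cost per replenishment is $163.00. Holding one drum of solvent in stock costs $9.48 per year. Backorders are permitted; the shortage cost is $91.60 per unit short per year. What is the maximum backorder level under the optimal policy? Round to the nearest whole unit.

Annual demand D = 769 × 52 = 39,988.
With planned backorders, Q* = √(2DS/H) · √((H+B)/B).
√(2DS/H) = √(2 × 39,988 × 163 / 9.48) = 1172.653.
√((H+B)/B) = √((9.48+91.6)/91.6) = 1.0505.
Q* ≈ 1231.840.
S* = Q* · H/(H+B) = 1231.840 × 9.48/101.08 ≈ 115.531.

S* ≈ 116 drums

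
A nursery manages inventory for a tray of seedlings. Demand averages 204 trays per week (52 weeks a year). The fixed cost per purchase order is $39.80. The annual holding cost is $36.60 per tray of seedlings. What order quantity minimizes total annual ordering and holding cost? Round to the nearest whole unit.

Q* ≈ 152 trays

Annual demand D = 204 × 52 = 10,608.
EOQ = √(2DS / H) = √(2 × 10,608 × 39.8 / 36.6).
= √(844,396.8 / 36.6) = √23,070.9508 ≈ 151.891.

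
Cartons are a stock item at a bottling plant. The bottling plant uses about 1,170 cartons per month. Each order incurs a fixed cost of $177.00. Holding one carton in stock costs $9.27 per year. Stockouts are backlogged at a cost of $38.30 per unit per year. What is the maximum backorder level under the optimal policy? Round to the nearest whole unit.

S* ≈ 159 cartons

Annual demand D = 1,170 × 12 = 14,040.
With planned backorders, Q* = √(2DS/H) · √((H+B)/B).
√(2DS/H) = √(2 × 14,040 × 177 / 9.27) = 732.226.
√((H+B)/B) = √((9.27+38.3)/38.3) = 1.1145.
Q* ≈ 816.042.
S* = Q* · H/(H+B) = 816.042 × 9.27/47.57 ≈ 159.023.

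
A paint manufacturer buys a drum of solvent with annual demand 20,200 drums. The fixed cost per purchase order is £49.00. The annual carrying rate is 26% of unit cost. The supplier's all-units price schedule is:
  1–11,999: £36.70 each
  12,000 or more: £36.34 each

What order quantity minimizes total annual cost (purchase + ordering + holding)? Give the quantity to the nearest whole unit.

Q* ≈ 455 drums

Holding cost per unit per year at price C is H = 0.26·C.
For each price level, check whether its EOQ is feasible; otherwise the best quantity at that price is the breakpoint.
EOQ at £36.70 = 455.5 (feasible in tier 1): TC = 20,200×£36.70 + (20,200/455.5)×49 + (455.5/2)×0.26×£36.70 = £745,686.19.
EOQ at £36.34 = 457.7 < 12000, so use break Q=12000: TC = 20,200×£36.34 + (20,200/12000.0)×49 + (12000.0/2)×0.26×£36.34 = £790,840.88.
Lowest total cost is £745,686.19 at Q = 455.5.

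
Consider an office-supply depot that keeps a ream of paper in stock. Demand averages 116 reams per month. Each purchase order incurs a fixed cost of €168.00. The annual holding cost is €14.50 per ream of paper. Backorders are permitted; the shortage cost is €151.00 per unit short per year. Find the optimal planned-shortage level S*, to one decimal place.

S* ≈ 16.5 reams

Annual demand D = 116 × 12 = 1,392.
With planned backorders, Q* = √(2DS/H) · √((H+B)/B).
√(2DS/H) = √(2 × 1,392 × 168 / 14.5) = 179.600.
√((H+B)/B) = √((14.5+151)/151) = 1.0469.
Q* ≈ 188.025.
S* = Q* · H/(H+B) = 188.025 × 14.5/165.5 ≈ 16.473.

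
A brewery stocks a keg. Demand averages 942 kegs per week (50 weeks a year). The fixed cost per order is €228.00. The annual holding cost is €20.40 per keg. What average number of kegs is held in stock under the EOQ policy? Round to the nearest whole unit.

Annual demand D = 942 × 50 = 47,100.
Q* = √(2DS/H) = √(2 × 47,100 × 228 / 20.4) ≈ 1026.07.
Average inventory = Q*/2 ≈ 1026.07 / 2 = 513.036.

Average inventory ≈ 513 kegs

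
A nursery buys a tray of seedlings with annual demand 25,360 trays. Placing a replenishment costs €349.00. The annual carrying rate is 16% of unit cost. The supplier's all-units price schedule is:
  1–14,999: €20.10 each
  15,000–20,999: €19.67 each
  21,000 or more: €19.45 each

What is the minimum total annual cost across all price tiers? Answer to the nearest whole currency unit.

Holding cost per unit per year at price C is H = 0.16·C.
For each price level, check whether its EOQ is feasible; otherwise the best quantity at that price is the breakpoint.
EOQ at €20.10 = 2346.1 (feasible in tier 1): TC = 25,360×€20.10 + (25,360/2346.1)×349 + (2346.1/2)×0.16×€20.10 = €517,281.02.
EOQ at €19.67 = 2371.6 < 15000, so use break Q=15000: TC = 25,360×€19.67 + (25,360/15000.0)×349 + (15000.0/2)×0.16×€19.67 = €523,025.24.
EOQ at €19.45 = 2385.0 < 21000, so use break Q=21000: TC = 25,360×€19.45 + (25,360/21000.0)×349 + (21000.0/2)×0.16×€19.45 = €526,349.46.
Lowest total cost among the candidates is at Q = 2346.1.

TC* ≈ €517,281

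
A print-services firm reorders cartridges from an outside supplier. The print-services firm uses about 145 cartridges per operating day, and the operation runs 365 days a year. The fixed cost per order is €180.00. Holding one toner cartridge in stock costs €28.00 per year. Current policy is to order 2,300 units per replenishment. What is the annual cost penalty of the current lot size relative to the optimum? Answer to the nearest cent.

Extra cost ≈ €13,244.68 per year

Annual demand D = 145 × 365 = 52,925.
EOQ = √(2DS/H) = √(2 × 52,925 × 180 / 28) ≈ 824.90.
Cost at Q* = (D/Q*)S + (Q*/2)H = √(2DSH) ≈ €23,097.27.
Cost at Q = 2,300: (52,925/2,300)×180 + (2,300/2)×28 = €4,141.96 + €32,200.00 = €36,341.96.
Excess = €36,341.96 − €23,097.27 = €13,244.68.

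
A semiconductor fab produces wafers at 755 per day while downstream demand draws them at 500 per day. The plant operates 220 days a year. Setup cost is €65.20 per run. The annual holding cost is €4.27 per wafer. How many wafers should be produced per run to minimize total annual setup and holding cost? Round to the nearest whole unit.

Q* ≈ 3,154 wafers

Annual demand D = 500 × 220 = 110,000.
Production build-up factor (1 − d/p) = 1 − 500/755 = 0.3377.
Q* = √(2DS / (H(1 − d/p))) = √(2 × 110,000 × 65.2 / (4.27 × 0.3377)).
= √(14,344,000 / 1.4422) ≈ 3153.731.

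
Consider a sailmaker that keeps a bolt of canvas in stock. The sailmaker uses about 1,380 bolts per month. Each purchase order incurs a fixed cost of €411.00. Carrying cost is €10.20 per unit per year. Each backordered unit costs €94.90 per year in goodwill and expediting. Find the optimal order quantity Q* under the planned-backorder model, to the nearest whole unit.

Q* ≈ 1,216 bolts

Annual demand D = 1,380 × 12 = 16,560.
With planned backorders, Q* = √(2DS/H) · √((H+B)/B).
√(2DS/H) = √(2 × 16,560 × 411 / 10.2) = 1155.223.
√((H+B)/B) = √((10.2+94.9)/94.9) = 1.0524.
Q* ≈ 1215.722.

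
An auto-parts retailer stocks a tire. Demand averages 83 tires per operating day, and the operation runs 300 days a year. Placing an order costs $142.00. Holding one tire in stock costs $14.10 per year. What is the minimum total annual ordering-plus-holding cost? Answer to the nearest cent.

Annual demand D = 83 × 300 = 24,900.
EOQ = √(2DS/H) = √(2 × 24,900 × 142 / 14.1) ≈ 708.19.
At Q*, ordering cost (D/Q*)S equals holding cost (Q*/2)H, each = √(DSH/2).
Minimum total = √(2DSH) = √(2 × 24,900 × 142 × 14.1) ≈ 9985.467.

TC* ≈ $9,985.47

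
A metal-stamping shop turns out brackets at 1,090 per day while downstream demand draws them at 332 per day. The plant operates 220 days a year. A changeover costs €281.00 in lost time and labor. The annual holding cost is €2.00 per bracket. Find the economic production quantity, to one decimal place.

Q* ≈ 5,432.7 brackets

Annual demand D = 332 × 220 = 73,040.
Production build-up factor (1 − d/p) = 1 − 332/1,090 = 0.6954.
Q* = √(2DS / (H(1 − d/p))) = √(2 × 73,040 × 281 / (2 × 0.6954)).
= √(41,048,480 / 1.3908) ≈ 5432.656.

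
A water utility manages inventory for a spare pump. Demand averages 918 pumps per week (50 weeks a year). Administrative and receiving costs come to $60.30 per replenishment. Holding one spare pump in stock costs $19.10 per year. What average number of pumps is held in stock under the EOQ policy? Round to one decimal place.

Annual demand D = 918 × 50 = 45,900.
EOQ = √(2DS/H) = √(2 × 45,900 × 60.3 / 19.1) ≈ 538.35.
Average inventory = Q*/2 ≈ 538.35 / 2 = 269.174.

Average inventory ≈ 269.2 pumps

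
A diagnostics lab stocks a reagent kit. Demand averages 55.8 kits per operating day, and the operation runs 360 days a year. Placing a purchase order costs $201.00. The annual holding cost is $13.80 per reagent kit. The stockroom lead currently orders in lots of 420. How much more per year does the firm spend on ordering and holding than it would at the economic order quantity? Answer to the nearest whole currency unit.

Annual demand D = 55.8 × 360 = 20,088.
EOQ = √(2DS/H) = √(2 × 20,088 × 201 / 13.8) ≈ 764.97.
Cost at Q* = (D/Q*)S + (Q*/2)H = √(2DSH) ≈ $10,556.52.
Cost at Q = 420: (20,088/420)×201 + (420/2)×13.8 = $9,613.54 + $2,898.00 = $12,511.54.
Excess = $12,511.54 − $10,556.52 = $1,955.02.

Extra cost ≈ $1,955 per year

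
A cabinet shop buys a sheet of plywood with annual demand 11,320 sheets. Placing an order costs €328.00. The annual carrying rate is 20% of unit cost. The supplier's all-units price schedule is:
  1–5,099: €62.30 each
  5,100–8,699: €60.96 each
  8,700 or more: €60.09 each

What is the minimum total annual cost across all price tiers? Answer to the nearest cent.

TC* ≈ €714,855.09

Holding cost per unit per year at price C is H = 0.20·C.
Candidates are each tier's EOQ (if it falls in that tier) and each price-break quantity.
EOQ at €62.30 = 772.0 (feasible in tier 1): TC = 11,320×€62.30 + (11,320/772.0)×328 + (772.0/2)×0.20×€62.30 = €714,855.09.
EOQ at €60.96 = 780.4 < 5100, so use break Q=5100: TC = 11,320×€60.96 + (11,320/5100.0)×328 + (5100.0/2)×0.20×€60.96 = €721,884.83.
EOQ at €60.09 = 786.1 < 8700, so use break Q=8700: TC = 11,320×€60.09 + (11,320/8700.0)×328 + (8700.0/2)×0.20×€60.09 = €732,923.88.
Lowest total cost among the candidates is at Q = 772.0.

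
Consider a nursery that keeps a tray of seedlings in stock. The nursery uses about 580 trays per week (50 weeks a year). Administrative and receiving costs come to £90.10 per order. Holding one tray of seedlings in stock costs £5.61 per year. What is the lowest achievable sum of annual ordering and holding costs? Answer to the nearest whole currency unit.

Annual demand D = 580 × 50 = 29,000.
Q* = √(2DS/H) = √(2 × 29,000 × 90.1 / 5.61) ≈ 965.15.
At Q*, ordering cost (D/Q*)S equals holding cost (Q*/2)H, each = √(DSH/2).
Minimum total = √(2DSH) = √(2 × 29,000 × 90.1 × 5.61) ≈ 5414.493.

TC* ≈ £5,414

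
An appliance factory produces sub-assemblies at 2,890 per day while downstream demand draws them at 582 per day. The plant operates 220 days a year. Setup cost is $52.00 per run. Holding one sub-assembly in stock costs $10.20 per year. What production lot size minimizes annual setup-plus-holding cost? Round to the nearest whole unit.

Annual demand D = 582 × 220 = 128,040.
Production build-up factor (1 − d/p) = 1 − 582/2,890 = 0.7986.
Q* = √(2DS / (H(1 − d/p))) = √(2 × 128,040 × 52 / (10.2 × 0.7986)).
= √(13,316,160 / 8.1459) ≈ 1278.558.

Q* ≈ 1,279 sub-assemblies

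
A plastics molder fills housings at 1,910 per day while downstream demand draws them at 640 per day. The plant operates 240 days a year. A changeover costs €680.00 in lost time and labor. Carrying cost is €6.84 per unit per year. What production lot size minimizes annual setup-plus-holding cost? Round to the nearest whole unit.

Q* ≈ 6,777 housings

Annual demand D = 640 × 240 = 153,600.
Production build-up factor (1 − d/p) = 1 − 640/1,910 = 0.6649.
Q* = √(2DS / (H(1 − d/p))) = √(2 × 153,600 × 680 / (6.84 × 0.6649)).
= √(208,896,000 / 4.5481) ≈ 6777.224.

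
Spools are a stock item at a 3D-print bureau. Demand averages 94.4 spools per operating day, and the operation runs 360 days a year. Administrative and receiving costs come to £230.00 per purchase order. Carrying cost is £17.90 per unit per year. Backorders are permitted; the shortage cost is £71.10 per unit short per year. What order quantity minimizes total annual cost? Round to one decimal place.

Q* ≈ 1,045.6 spools

Annual demand D = 94.4 × 360 = 33,984.
With planned backorders, Q* = √(2DS/H) · √((H+B)/B).
√(2DS/H) = √(2 × 33,984 × 230 / 17.9) = 934.522.
√((H+B)/B) = √((17.9+71.1)/71.1) = 1.1188.
Q* ≈ 1045.562.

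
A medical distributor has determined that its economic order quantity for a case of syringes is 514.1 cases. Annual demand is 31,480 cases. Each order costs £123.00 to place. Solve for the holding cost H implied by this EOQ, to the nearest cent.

H ≈ £29.30

Invert the EOQ relation Q*² = 2DS/H.
From Q* = √(2DS/H): H = 2DS / Q*² = 2 × 31,480 × 123 / 514.1² = 29.3005.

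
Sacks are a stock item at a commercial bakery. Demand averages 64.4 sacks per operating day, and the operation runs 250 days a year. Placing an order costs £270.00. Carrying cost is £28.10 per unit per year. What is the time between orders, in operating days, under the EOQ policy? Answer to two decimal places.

Annual demand D = 64.4 × 250 = 16,100.
EOQ = √(2DS/H) = √(2 × 16,100 × 270 / 28.1) ≈ 556.23.
Cycle time = Q*/D × 250 = 556.23 / 16,100 × 250 ≈ 8.637 days.

T ≈ 8.64 days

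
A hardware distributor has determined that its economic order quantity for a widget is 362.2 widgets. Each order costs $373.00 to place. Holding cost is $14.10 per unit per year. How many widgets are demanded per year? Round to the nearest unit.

Squaring Q* = √(2DS/H) gives Q*² = 2DS/H.
From Q* = √(2DS/H): D = Q*²H / (2S) = 362.2² × 14.1 / (2 × 373) = 2479.575.

D ≈ 2,480 widgets per year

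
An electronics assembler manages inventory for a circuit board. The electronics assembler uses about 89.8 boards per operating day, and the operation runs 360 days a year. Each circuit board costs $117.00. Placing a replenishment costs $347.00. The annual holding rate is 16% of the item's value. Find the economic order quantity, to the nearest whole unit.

Annual demand D = 89.8 × 360 = 32,328.
Holding cost H = 0.16 × $117.00 = $18.7200 per unit per year.
EOQ = √(2DS / H) = √(2 × 32,328 × 347 / 18.72).
= √(22,435,632 / 18.72) = √1,198,484.6154 ≈ 1094.753.

Q* ≈ 1,095 boards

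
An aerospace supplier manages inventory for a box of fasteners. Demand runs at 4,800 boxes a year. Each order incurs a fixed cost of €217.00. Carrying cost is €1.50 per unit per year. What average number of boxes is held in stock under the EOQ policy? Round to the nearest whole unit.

Average inventory ≈ 589 boxes

The optimal lot size = √(2DS/H) = √(2 × 4,800 × 217 / 1.5) ≈ 1178.47.
Average inventory = Q*/2 ≈ 1178.47 / 2 = 589.237.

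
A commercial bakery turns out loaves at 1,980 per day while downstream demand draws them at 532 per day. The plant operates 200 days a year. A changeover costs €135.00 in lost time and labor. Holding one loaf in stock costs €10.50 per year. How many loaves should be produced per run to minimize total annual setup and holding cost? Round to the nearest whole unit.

Q* ≈ 1,934 loaves

Annual demand D = 532 × 200 = 106,400.
Production build-up factor (1 − d/p) = 1 − 532/1,980 = 0.7313.
Q* = √(2DS / (H(1 − d/p))) = √(2 × 106,400 × 135 / (10.5 × 0.7313)).
= √(28,728,000 / 7.6788) ≈ 1934.222.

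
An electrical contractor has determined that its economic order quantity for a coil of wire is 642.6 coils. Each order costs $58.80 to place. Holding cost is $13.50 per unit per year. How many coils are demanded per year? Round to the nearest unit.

D ≈ 47,403 coils per year

The basic EOQ model gives Q* = √(2DS/H); rearrange for the unknown.
From Q* = √(2DS/H): D = Q*²H / (2S) = 642.6² × 13.5 / (2 × 58.8) = 47403.225.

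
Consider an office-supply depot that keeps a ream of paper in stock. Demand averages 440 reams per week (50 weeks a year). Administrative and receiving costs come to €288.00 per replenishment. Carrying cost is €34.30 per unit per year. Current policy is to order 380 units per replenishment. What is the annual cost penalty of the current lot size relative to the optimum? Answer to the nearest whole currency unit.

Annual demand D = 440 × 50 = 22,000.
EOQ = √(2DS/H) = √(2 × 22,000 × 288 / 34.3) ≈ 607.82.
Cost at Q* = (D/Q*)S + (Q*/2)H = √(2DSH) ≈ €20,848.25.
Cost at Q = 380: (22,000/380)×288 + (380/2)×34.3 = €16,673.68 + €6,517.00 = €23,190.68.
Excess = €23,190.68 − €20,848.25 = €2,342.43.

Extra cost ≈ €2,342 per year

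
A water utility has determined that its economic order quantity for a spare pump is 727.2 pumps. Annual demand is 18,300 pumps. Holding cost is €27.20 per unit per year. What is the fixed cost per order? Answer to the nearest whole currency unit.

The basic EOQ model gives Q* = √(2DS/H); rearrange for the unknown.
From Q* = √(2DS/H): S = Q*²H / (2D) = 727.2² × 27.2 / (2 × 18,300) = 393.0027.

S ≈ €393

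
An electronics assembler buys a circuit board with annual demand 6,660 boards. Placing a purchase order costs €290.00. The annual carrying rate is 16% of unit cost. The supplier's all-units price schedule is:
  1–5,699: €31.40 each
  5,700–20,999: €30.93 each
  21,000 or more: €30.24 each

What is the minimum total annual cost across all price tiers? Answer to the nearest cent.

TC* ≈ €213,529.30

Holding cost per unit per year at price C is H = 0.16·C.
Candidates are each tier's EOQ (if it falls in that tier) and each price-break quantity.
EOQ at €31.40 = 876.9 (feasible in tier 1): TC = 6,660×€31.40 + (6,660/876.9)×290 + (876.9/2)×0.16×€31.40 = €213,529.30.
EOQ at €30.93 = 883.5 < 5700, so use break Q=5700: TC = 6,660×€30.93 + (6,660/5700.0)×290 + (5700.0/2)×0.16×€30.93 = €220,436.72.
EOQ at €30.24 = 893.5 < 21000, so use break Q=21000: TC = 6,660×€30.24 + (6,660/21000.0)×290 + (21000.0/2)×0.16×€30.24 = €252,293.57.
Lowest total cost among the candidates is at Q = 876.9.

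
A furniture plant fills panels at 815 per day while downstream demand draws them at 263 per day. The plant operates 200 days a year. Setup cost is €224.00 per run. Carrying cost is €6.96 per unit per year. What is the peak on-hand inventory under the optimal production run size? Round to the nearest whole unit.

I_max ≈ 1,514 panels

Annual demand D = 263 × 200 = 52,600.
Production build-up factor (1 − d/p) = 1 − 263/815 = 0.6773.
Q* = √(2DS / (H(1 − d/p))) = √(2 × 52,600 × 224 / (6.96 × 0.6773)).
= √(23,564,800 / 4.714) ≈ 2235.818.
Maximum inventory = Q*(1 − d/p) = 2235.818 × 0.6773 ≈ 1514.321.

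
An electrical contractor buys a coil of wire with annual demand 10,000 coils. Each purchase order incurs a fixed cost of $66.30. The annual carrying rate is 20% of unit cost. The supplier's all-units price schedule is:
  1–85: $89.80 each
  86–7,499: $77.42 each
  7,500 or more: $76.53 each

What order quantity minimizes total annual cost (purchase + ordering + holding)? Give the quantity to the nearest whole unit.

Q* ≈ 293 coils

Holding cost per unit per year at price C is H = 0.20·C.
Evaluate total cost at each tier's feasible EOQ or, if the EOQ is below the tier, at the tier's minimum quantity.
Tier 1 ($89.80): EOQ = 271.7 exceeds tier's upper bound 85, so this tier is dominated.
EOQ at $77.42 = 292.6 (feasible in tier 2): TC = 10,000×$77.42 + (10,000/292.6)×66.3 + (292.6/2)×0.20×$77.42 = $778,731.20.
EOQ at $76.53 = 294.3 < 7500, so use break Q=7500: TC = 10,000×$76.53 + (10,000/7500.0)×66.3 + (7500.0/2)×0.20×$76.53 = $822,785.90.
Lowest total cost is $778,731.20 at Q = 292.6.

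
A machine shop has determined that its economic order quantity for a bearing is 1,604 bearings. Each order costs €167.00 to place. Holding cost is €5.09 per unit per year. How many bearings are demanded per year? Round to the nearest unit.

The basic EOQ model gives Q* = √(2DS/H); rearrange for the unknown.
From Q* = √(2DS/H): D = Q*²H / (2S) = 1,604² × 5.09 / (2 × 167) = 39208.483.

D ≈ 39,208 bearings per year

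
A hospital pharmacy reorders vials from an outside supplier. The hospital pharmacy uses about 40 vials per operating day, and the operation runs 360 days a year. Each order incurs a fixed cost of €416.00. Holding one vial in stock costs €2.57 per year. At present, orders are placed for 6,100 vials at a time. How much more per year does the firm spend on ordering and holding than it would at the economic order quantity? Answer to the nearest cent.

Extra cost ≈ €3,271.60 per year

Annual demand D = 40 × 360 = 14,400.
EOQ = √(2DS/H) = √(2 × 14,400 × 416 / 2.57) ≈ 2159.12.
Cost at Q* = (D/Q*)S + (Q*/2)H = √(2DSH) ≈ €5,548.93.
Cost at Q = 6,100: (14,400/6,100)×416 + (6,100/2)×2.57 = €982.03 + €7,838.50 = €8,820.53.
Excess = €8,820.53 − €5,548.93 = €3,271.60.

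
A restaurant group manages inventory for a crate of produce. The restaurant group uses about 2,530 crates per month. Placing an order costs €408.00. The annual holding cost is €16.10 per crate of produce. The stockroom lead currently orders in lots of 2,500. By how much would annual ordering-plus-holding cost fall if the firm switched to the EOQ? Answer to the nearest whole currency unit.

Extra cost ≈ €5,108 per year

Annual demand D = 2,530 × 12 = 30,360.
EOQ = √(2DS/H) = √(2 × 30,360 × 408 / 16.1) ≈ 1240.46.
Cost at Q* = (D/Q*)S + (Q*/2)H = √(2DSH) ≈ €19,971.42.
Cost at Q = 2,500: (30,360/2,500)×408 + (2,500/2)×16.1 = €4,954.75 + €20,125.00 = €25,079.75.
Excess = €25,079.75 − €19,971.42 = €5,108.33.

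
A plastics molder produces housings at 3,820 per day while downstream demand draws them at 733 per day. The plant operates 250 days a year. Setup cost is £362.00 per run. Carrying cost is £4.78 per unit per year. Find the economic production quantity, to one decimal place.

Annual demand D = 733 × 250 = 183,250.
Production build-up factor (1 − d/p) = 1 − 733/3,820 = 0.8081.
Q* = √(2DS / (H(1 − d/p))) = √(2 × 183,250 × 362 / (4.78 × 0.8081)).
= √(132,673,000 / 3.8628) ≈ 5860.581.

Q* ≈ 5,860.6 housings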